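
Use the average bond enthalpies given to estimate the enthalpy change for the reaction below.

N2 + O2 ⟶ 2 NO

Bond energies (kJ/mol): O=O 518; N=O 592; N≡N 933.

ΔH ≈ +267 kJ

Bonds broken (reactants):
  N≡N: 1 × 933 = 933
  O=O: 1 × 518 = 518
  Σ(broken) = 1451 kJ
Bonds formed (products):
  N=O: 2 × 592 = 1184
  Σ(formed) = 1184 kJ
ΔH = Σ(broken) − Σ(formed) = 1451 − 1184 = +267 kJ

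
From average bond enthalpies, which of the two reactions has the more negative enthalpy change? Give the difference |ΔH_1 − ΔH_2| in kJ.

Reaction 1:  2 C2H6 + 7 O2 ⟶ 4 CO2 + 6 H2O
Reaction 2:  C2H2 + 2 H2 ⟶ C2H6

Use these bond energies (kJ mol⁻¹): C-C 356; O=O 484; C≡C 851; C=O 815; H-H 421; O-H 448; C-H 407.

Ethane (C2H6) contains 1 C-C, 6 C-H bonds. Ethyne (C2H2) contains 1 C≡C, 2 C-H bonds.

Reaction 1, by 2621 kJ

Reaction 1:
  Bonds broken (reactants):
    C-C: 2 × 356 = 712
    C-H: 12 × 407 = 4884
    O=O: 7 × 484 = 3388
    Σ(broken) = 8984 kJ
  Bonds formed (products):
    C=O: 8 × 815 = 6520
    O-H: 12 × 448 = 5376
    Σ(formed) = 11896 kJ
  ΔH_1 = 8984 − 11896 = −2912 kJ
Reaction 2:
  Bonds broken (reactants):
    C≡C: 1 × 851 = 851
    C-H: 2 × 407 = 814
    H-H: 2 × 421 = 842
    Σ(broken) = 2507 kJ
  Bonds formed (products):
    C-C: 1 × 356 = 356
    C-H: 6 × 407 = 2442
    Σ(formed) = 2798 kJ
  ΔH_2 = 2507 − 2798 = −291 kJ
ΔH_1 − ΔH_2 = −2621 kJ, so reaction 1 has the more negative ΔH; |ΔH_1 − ΔH_2| = 2621 kJ.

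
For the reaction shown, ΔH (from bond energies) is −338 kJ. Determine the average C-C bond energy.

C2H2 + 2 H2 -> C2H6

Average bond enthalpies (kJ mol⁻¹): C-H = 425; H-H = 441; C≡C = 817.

Let D be the C-C bond energy.
Σ(broken) = 1×817 + 2×425 + 2×441 = 2549
Σ(formed) = 1×D + 6×425 = 2550 + D
ΔH = Σ(broken) − Σ(formed) = (2549) − (2550 + D) = −1 − D
Setting this equal to −338 kJ gives D = 337 kJ/mol.

D(C-C) ≈ 337 kJ/mol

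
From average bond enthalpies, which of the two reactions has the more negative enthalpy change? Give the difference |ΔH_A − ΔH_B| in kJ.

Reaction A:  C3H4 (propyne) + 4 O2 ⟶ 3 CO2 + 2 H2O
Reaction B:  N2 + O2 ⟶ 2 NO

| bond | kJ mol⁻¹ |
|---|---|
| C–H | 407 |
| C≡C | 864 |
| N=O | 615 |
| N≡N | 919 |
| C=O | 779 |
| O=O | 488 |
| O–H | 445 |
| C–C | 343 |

Reaction A, by 1844 kJ

Reaction A:
  Bonds broken (reactants):
    C≡C: 1 × 864 = 864
    C–C: 1 × 343 = 343
    C–H: 4 × 407 = 1628
    O=O: 4 × 488 = 1952
    Σ(broken) = 4787 kJ
  Bonds formed (products):
    C=O: 6 × 779 = 4674
    O–H: 4 × 445 = 1780
    Σ(formed) = 6454 kJ
  ΔH_A = 4787 − 6454 = −1667 kJ
Reaction B:
  Bonds broken (reactants):
    N≡N: 1 × 919 = 919
    O=O: 1 × 488 = 488
    Σ(broken) = 1407 kJ
  Bonds formed (products):
    N=O: 2 × 615 = 1230
    Σ(formed) = 1230 kJ
  ΔH_B = 1407 − 1230 = +177 kJ
ΔH_A − ΔH_B = −1844 kJ, so reaction A has the more negative ΔH; |ΔH_A − ΔH_B| = 1844 kJ.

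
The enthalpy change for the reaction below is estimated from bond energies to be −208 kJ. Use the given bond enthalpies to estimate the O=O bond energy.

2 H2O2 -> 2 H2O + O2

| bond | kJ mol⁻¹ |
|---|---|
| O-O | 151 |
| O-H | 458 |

D(O=O) ≈ 510 kJ/mol

Let D be the O=O bond energy.
Σ(broken) = 4×458 + 2×151 = 2134
Σ(formed) = 4×458 + 1×D = 1832 + D
ΔH = Σ(broken) − Σ(formed) = (2134) − (1832 + D) = +302 − D
Setting this equal to −208 kJ gives D = 510 kJ/mol.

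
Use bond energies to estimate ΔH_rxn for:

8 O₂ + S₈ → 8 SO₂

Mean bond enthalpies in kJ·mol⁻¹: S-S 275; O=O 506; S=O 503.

ΔH ≈ −1800 kJ

Bonds broken (reactants):
  O=O: 8 × 506 = 4048
  S-S: 8 × 275 = 2200
  Σ(broken) = 6248 kJ
Bonds formed (products):
  S=O: 16 × 503 = 8048
  Σ(formed) = 8048 kJ
ΔH = Σ(broken) − Σ(formed) = 6248 − 8048 = −1800 kJ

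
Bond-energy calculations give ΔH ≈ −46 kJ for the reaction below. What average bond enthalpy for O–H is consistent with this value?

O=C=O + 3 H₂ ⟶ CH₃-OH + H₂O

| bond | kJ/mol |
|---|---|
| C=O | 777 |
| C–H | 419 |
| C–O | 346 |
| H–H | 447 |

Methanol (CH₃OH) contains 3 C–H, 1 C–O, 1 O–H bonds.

D(O–H) ≈ 446 kJ/mol

Let D be the O–H bond energy.
Σ(broken) = 2×777 + 3×447 = 2895
Σ(formed) = 3×419 + 1×346 + 3×D = 1603 + 3D
ΔH = Σ(broken) − Σ(formed) = (2895) − (1603 + 3D) = +1292 − 3D
Setting this equal to −46 kJ gives 3D = 1338, so D = 446 kJ/mol.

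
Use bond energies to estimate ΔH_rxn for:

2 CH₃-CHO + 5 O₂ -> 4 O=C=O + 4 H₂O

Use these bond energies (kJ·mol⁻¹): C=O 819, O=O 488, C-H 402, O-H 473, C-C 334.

ΔH ≈ −2374 kJ

Bonds broken (reactants):
  C-C: 2 × 334 = 668
  C-H: 8 × 402 = 3216
  C=O: 2 × 819 = 1638
  O=O: 5 × 488 = 2440
  Σ(broken) = 7962 kJ
Bonds formed (products):
  C=O: 8 × 819 = 6552
  O-H: 8 × 473 = 3784
  Σ(formed) = 10336 kJ
ΔH = Σ(broken) − Σ(formed) = 7962 − 10336 = −2374 kJ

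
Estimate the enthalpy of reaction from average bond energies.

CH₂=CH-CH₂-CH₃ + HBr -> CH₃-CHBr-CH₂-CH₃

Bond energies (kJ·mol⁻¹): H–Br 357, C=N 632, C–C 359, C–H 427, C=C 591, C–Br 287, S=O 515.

Bonds broken (reactants):
  C–C: 2 × 359 = 718
  C–H: 8 × 427 = 3416
  C=C: 1 × 591 = 591
  H–Br: 1 × 357 = 357
  Σ(broken) = 5082 kJ
Bonds formed (products):
  C–Br: 1 × 287 = 287
  C–C: 3 × 359 = 1077
  C–H: 9 × 427 = 3843
  Σ(formed) = 5207 kJ
ΔH = Σ(broken) − Σ(formed) = 5082 − 5207 = −125 kJ

ΔH ≈ −125 kJ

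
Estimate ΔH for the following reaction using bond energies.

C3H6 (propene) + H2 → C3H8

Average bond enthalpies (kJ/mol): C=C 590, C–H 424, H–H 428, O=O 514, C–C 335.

Bonds broken (reactants):
  C–C: 1 × 335 = 335
  C–H: 6 × 424 = 2544
  C=C: 1 × 590 = 590
  H–H: 1 × 428 = 428
  Σ(broken) = 3897 kJ
Bonds formed (products):
  C–C: 2 × 335 = 670
  C–H: 8 × 424 = 3392
  Σ(formed) = 4062 kJ
ΔH = Σ(broken) − Σ(formed) = 3897 − 4062 = −165 kJ

ΔH ≈ −165 kJ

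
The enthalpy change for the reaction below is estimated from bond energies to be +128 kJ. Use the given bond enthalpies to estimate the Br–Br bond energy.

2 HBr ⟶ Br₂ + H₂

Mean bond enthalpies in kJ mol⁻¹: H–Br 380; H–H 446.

Let D be the Br–Br bond energy.
Σ(broken) = 2×380 = 760
Σ(formed) = 1×D + 1×446 = 446 + D
ΔH = Σ(broken) − Σ(formed) = (760) − (446 + D) = +314 − D
Setting this equal to +128 kJ gives D = 186 kJ/mol.

D(Br–Br) ≈ 186 kJ/mol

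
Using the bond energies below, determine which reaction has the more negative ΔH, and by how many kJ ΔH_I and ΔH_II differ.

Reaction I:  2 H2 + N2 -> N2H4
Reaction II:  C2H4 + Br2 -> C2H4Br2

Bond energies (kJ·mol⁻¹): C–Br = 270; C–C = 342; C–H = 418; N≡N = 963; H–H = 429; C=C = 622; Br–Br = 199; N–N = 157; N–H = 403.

Reaction II, by 113 kJ

Reaction I:
  Bonds broken (reactants):
    H–H: 2 × 429 = 858
    N≡N: 1 × 963 = 963
    Σ(broken) = 1821 kJ
  Bonds formed (products):
    N–H: 4 × 403 = 1612
    N–N: 1 × 157 = 157
    Σ(formed) = 1769 kJ
  ΔH_I = 1821 − 1769 = +52 kJ
Reaction II:
  Bonds broken (reactants):
    Br–Br: 1 × 199 = 199
    C–H: 4 × 418 = 1672
    C=C: 1 × 622 = 622
    Σ(broken) = 2493 kJ
  Bonds formed (products):
    C–Br: 2 × 270 = 540
    C–C: 1 × 342 = 342
    C–H: 4 × 418 = 1672
    Σ(formed) = 2554 kJ
  ΔH_II = 2493 − 2554 = −61 kJ
ΔH_I − ΔH_II = +113 kJ, so reaction II has the more negative ΔH; |ΔH_I − ΔH_II| = 113 kJ.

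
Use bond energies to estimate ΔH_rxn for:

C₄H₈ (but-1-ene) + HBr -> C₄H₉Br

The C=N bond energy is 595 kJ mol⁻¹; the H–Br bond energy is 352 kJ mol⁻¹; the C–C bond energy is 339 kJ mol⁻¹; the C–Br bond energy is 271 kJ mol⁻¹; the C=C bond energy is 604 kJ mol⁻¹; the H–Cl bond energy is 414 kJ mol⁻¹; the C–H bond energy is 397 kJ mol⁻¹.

ΔH ≈ −51 kJ

Bonds broken (reactants):
  C–C: 2 × 339 = 678
  C–H: 8 × 397 = 3176
  C=C: 1 × 604 = 604
  H–Br: 1 × 352 = 352
  Σ(broken) = 4810 kJ
Bonds formed (products):
  C–Br: 1 × 271 = 271
  C–C: 3 × 339 = 1017
  C–H: 9 × 397 = 3573
  Σ(formed) = 4861 kJ
ΔH = Σ(broken) − Σ(formed) = 4810 − 4861 = −51 kJ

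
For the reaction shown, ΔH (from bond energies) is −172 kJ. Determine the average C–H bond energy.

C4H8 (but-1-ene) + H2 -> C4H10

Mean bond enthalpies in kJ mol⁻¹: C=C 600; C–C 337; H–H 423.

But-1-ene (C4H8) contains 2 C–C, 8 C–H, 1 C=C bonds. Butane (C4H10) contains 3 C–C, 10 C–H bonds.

D(C–H) ≈ 429 kJ/mol

Let D be the C–H bond energy.
Σ(broken) = 2×337 + 8×D + 1×600 + 1×423 = 1697 + 8D
Σ(formed) = 3×337 + 10×D = 1011 + 10D
ΔH = Σ(broken) − Σ(formed) = (1697 + 8D) − (1011 + 10D) = +686 − 2D
Setting this equal to −172 kJ gives 2D = 858, so D = 429 kJ/mol.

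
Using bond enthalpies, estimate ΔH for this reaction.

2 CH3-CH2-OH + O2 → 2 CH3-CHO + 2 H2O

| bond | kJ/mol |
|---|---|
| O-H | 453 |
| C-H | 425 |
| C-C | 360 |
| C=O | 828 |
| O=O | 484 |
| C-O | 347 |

Bonds broken (reactants):
  C-C: 2 × 360 = 720
  C-H: 10 × 425 = 4250
  C-O: 2 × 347 = 694
  O-H: 2 × 453 = 906
  O=O: 1 × 484 = 484
  Σ(broken) = 7054 kJ
Bonds formed (products):
  C-C: 2 × 360 = 720
  C-H: 8 × 425 = 3400
  C=O: 2 × 828 = 1656
  O-H: 4 × 453 = 1812
  Σ(formed) = 7588 kJ
ΔH = Σ(broken) − Σ(formed) = 7054 − 7588 = −534 kJ

ΔH ≈ −534 kJ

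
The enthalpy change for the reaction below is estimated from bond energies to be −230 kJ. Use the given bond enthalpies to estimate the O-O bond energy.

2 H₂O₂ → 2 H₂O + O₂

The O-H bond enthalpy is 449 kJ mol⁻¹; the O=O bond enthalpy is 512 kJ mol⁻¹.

Let D be the O-O bond energy.
Σ(broken) = 4×449 + 2×D = 1796 + 2D
Σ(formed) = 4×449 + 1×512 = 2308
ΔH = Σ(broken) − Σ(formed) = (1796 + 2D) − (2308) = −512 + 2D
Setting this equal to −230 kJ gives 2D = 282, so D = 141 kJ/mol.

D(O-O) ≈ 141 kJ/mol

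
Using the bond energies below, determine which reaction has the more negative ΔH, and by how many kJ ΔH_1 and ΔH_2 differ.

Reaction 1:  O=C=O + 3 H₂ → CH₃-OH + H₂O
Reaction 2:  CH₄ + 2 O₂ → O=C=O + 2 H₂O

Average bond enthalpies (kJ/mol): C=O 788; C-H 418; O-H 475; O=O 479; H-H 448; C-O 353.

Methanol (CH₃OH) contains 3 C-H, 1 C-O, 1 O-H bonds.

Reaction 1:
  Bonds broken (reactants):
    C=O: 2 × 788 = 1576
    H-H: 3 × 448 = 1344
    Σ(broken) = 2920 kJ
  Bonds formed (products):
    C-H: 3 × 418 = 1254
    C-O: 1 × 353 = 353
    O-H: 3 × 475 = 1425
    Σ(formed) = 3032 kJ
  ΔH_1 = 2920 − 3032 = −112 kJ
Reaction 2:
  Bonds broken (reactants):
    C-H: 4 × 418 = 1672
    O=O: 2 × 479 = 958
    Σ(broken) = 2630 kJ
  Bonds formed (products):
    C=O: 2 × 788 = 1576
    O-H: 4 × 475 = 1900
    Σ(formed) = 3476 kJ
  ΔH_2 = 2630 − 3476 = −846 kJ
ΔH_1 − ΔH_2 = +734 kJ, so reaction 2 has the more negative ΔH; |ΔH_1 − ΔH_2| = 734 kJ.

Reaction 2, by 734 kJ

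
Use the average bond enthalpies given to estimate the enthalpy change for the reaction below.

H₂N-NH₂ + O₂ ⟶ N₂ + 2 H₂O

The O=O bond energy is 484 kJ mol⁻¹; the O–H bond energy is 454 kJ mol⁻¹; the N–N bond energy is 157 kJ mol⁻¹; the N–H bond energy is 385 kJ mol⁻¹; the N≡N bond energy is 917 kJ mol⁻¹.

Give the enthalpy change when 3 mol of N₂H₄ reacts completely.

ΔH = −1656 kJ

Bonds broken (reactants):
  N–H: 4 × 385 = 1540
  N–N: 1 × 157 = 157
  O=O: 1 × 484 = 484
  Σ(broken) = 2181 kJ
Bonds formed (products):
  N≡N: 1 × 917 = 917
  O–H: 4 × 454 = 1816
  Σ(formed) = 2733 kJ
ΔH = Σ(broken) − Σ(formed) = 2181 − 2733 = −552 kJ
For 3× the reaction as written: 3 × (−552) = −1656 kJ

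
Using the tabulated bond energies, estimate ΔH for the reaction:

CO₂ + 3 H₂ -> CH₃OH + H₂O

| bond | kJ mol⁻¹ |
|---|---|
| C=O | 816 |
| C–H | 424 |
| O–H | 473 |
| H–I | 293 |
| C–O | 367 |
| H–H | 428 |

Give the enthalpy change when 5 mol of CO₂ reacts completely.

Bonds broken (reactants):
  C=O: 2 × 816 = 1632
  H–H: 3 × 428 = 1284
  Σ(broken) = 2916 kJ
Bonds formed (products):
  C–H: 3 × 424 = 1272
  C–O: 1 × 367 = 367
  O–H: 3 × 473 = 1419
  Σ(formed) = 3058 kJ
ΔH = Σ(broken) − Σ(formed) = 2916 − 3058 = −142 kJ
For 5× the reaction as written: 5 × (−142) = −710 kJ

ΔH = −710 kJ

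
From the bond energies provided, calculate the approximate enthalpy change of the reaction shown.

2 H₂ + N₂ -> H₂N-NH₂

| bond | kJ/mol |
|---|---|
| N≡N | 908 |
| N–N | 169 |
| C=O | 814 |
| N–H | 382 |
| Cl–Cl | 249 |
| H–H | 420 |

ΔH ≈ +51 kJ

Bonds broken (reactants):
  H–H: 2 × 420 = 840
  N≡N: 1 × 908 = 908
  Σ(broken) = 1748 kJ
Bonds formed (products):
  N–H: 4 × 382 = 1528
  N–N: 1 × 169 = 169
  Σ(formed) = 1697 kJ
ΔH = Σ(broken) − Σ(formed) = 1748 − 1697 = +51 kJ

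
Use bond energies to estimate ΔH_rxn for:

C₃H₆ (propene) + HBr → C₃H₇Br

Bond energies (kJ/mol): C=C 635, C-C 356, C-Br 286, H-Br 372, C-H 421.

Bonds broken (reactants):
  C-C: 1 × 356 = 356
  C-H: 6 × 421 = 2526
  C=C: 1 × 635 = 635
  H-Br: 1 × 372 = 372
  Σ(broken) = 3889 kJ
Bonds formed (products):
  C-Br: 1 × 286 = 286
  C-C: 2 × 356 = 712
  C-H: 7 × 421 = 2947
  Σ(formed) = 3945 kJ
ΔH = Σ(broken) − Σ(formed) = 3889 − 3945 = −56 kJ

ΔH ≈ −56 kJ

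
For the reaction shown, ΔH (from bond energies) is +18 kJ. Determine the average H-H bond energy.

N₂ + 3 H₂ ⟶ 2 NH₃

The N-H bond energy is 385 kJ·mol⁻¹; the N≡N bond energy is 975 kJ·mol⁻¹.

Let D be the H-H bond energy.
Σ(broken) = 3×D + 1×975 = 975 + 3D
Σ(formed) = 6×385 = 2310
ΔH = Σ(broken) − Σ(formed) = (975 + 3D) − (2310) = −1335 + 3D
Setting this equal to +18 kJ gives 3D = 1353, so D = 451 kJ/mol.

D(H-H) ≈ 451 kJ/mol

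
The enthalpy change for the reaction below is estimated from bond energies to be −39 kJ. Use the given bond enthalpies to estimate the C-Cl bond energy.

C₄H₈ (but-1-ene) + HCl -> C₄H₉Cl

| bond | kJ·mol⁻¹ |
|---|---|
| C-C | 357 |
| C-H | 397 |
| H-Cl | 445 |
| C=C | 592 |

D(C-Cl) ≈ 322 kJ/mol

Let D be the C-Cl bond energy.
Σ(broken) = 2×357 + 8×397 + 1×592 + 1×445 = 4927
Σ(formed) = 3×357 + 1×D + 9×397 = 4644 + D
ΔH = Σ(broken) − Σ(formed) = (4927) − (4644 + D) = +283 − D
Setting this equal to −39 kJ gives D = 322 kJ/mol.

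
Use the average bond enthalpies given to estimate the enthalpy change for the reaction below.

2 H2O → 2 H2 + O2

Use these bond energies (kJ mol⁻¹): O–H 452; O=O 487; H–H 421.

ΔH ≈ +479 kJ

Bonds broken (reactants):
  O–H: 4 × 452 = 1808
  Σ(broken) = 1808 kJ
Bonds formed (products):
  H–H: 2 × 421 = 842
  O=O: 1 × 487 = 487
  Σ(formed) = 1329 kJ
ΔH = Σ(broken) − Σ(formed) = 1808 − 1329 = +479 kJ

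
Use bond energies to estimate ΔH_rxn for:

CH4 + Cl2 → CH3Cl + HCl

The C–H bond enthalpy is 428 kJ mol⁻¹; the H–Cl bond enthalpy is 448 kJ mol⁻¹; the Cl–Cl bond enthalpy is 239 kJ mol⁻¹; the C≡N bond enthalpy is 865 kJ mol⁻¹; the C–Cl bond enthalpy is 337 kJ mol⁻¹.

ΔH ≈ −118 kJ

Bonds broken (reactants):
  C–H: 4 × 428 = 1712
  Cl–Cl: 1 × 239 = 239
  Σ(broken) = 1951 kJ
Bonds formed (products):
  C–Cl: 1 × 337 = 337
  C–H: 3 × 428 = 1284
  H–Cl: 1 × 448 = 448
  Σ(formed) = 2069 kJ
ΔH = Σ(broken) − Σ(formed) = 1951 − 2069 = −118 kJ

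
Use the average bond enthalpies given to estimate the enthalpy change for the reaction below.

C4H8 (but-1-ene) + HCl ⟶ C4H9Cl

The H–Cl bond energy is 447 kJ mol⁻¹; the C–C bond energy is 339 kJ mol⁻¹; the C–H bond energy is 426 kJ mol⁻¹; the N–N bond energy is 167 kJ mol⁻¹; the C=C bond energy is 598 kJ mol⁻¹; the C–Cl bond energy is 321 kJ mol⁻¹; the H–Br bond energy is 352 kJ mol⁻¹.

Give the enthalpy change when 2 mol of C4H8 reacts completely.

Bonds broken (reactants):
  C–C: 2 × 339 = 678
  C–H: 8 × 426 = 3408
  C=C: 1 × 598 = 598
  H–Cl: 1 × 447 = 447
  Σ(broken) = 5131 kJ
Bonds formed (products):
  C–C: 3 × 339 = 1017
  C–Cl: 1 × 321 = 321
  C–H: 9 × 426 = 3834
  Σ(formed) = 5172 kJ
ΔH = Σ(broken) − Σ(formed) = 5131 − 5172 = −41 kJ
For 2× the reaction as written: 2 × (−41) = −82 kJ

ΔH = −82 kJ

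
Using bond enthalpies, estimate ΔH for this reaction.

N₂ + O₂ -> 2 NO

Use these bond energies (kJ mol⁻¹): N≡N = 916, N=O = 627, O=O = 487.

Bonds broken (reactants):
  N≡N: 1 × 916 = 916
  O=O: 1 × 487 = 487
  Σ(broken) = 1403 kJ
Bonds formed (products):
  N=O: 2 × 627 = 1254
  Σ(formed) = 1254 kJ
ΔH = Σ(broken) − Σ(formed) = 1403 − 1254 = +149 kJ

ΔH ≈ +149 kJ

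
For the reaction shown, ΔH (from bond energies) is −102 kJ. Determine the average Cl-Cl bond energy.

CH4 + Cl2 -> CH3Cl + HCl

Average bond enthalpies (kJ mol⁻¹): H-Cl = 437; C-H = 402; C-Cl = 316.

Let D be the Cl-Cl bond energy.
Σ(broken) = 4×402 + 1×D = 1608 + D
Σ(formed) = 1×316 + 3×402 + 1×437 = 1959
ΔH = Σ(broken) − Σ(formed) = (1608 + D) − (1959) = −351 + D
Setting this equal to −102 kJ gives D = 249 kJ/mol.

D(Cl-Cl) ≈ 249 kJ/mol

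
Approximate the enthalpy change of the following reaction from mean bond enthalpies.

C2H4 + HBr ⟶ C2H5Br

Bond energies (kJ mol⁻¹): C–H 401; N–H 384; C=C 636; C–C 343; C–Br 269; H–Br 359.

Bonds broken (reactants):
  C–H: 4 × 401 = 1604
  C=C: 1 × 636 = 636
  H–Br: 1 × 359 = 359
  Σ(broken) = 2599 kJ
Bonds formed (products):
  C–Br: 1 × 269 = 269
  C–C: 1 × 343 = 343
  C–H: 5 × 401 = 2005
  Σ(formed) = 2617 kJ
ΔH = Σ(broken) − Σ(formed) = 2599 − 2617 = −18 kJ

ΔH ≈ −18 kJ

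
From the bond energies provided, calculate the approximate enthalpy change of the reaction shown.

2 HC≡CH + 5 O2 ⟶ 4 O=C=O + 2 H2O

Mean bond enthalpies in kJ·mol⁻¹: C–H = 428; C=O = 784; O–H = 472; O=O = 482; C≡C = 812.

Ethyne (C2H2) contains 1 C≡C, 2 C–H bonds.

ΔH ≈ −2414 kJ

Bonds broken (reactants):
  C≡C: 2 × 812 = 1624
  C–H: 4 × 428 = 1712
  O=O: 5 × 482 = 2410
  Σ(broken) = 5746 kJ
Bonds formed (products):
  C=O: 8 × 784 = 6272
  O–H: 4 × 472 = 1888
  Σ(formed) = 8160 kJ
ΔH = Σ(broken) − Σ(formed) = 5746 − 8160 = −2414 kJ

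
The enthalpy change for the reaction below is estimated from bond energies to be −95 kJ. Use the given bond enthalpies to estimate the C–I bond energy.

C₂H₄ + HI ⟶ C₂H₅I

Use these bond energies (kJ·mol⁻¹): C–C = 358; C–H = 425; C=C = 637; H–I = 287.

D(C–I) ≈ 236 kJ/mol

Let D be the C–I bond energy.
Σ(broken) = 4×425 + 1×637 + 1×287 = 2624
Σ(formed) = 1×358 + 5×425 + 1×D = 2483 + D
ΔH = Σ(broken) − Σ(formed) = (2624) − (2483 + D) = +141 − D
Setting this equal to −95 kJ gives D = 236 kJ/mol.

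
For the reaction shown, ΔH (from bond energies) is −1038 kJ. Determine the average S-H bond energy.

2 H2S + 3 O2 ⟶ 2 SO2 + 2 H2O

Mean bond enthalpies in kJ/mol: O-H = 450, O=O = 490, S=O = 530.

D(S-H) ≈ 353 kJ/mol

Let D be the S-H bond energy.
Σ(broken) = 3×490 + 4×D = 1470 + 4D
Σ(formed) = 4×450 + 4×530 = 3920
ΔH = Σ(broken) − Σ(formed) = (1470 + 4D) − (3920) = −2450 + 4D
Setting this equal to −1038 kJ gives 4D = 1412, so D = 353 kJ/mol.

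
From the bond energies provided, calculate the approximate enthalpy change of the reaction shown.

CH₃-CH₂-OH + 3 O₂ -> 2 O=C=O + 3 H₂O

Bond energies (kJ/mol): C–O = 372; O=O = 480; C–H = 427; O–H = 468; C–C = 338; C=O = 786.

Bonds broken (reactants):
  C–C: 1 × 338 = 338
  C–H: 5 × 427 = 2135
  C–O: 1 × 372 = 372
  O–H: 1 × 468 = 468
  O=O: 3 × 480 = 1440
  Σ(broken) = 4753 kJ
Bonds formed (products):
  C=O: 4 × 786 = 3144
  O–H: 6 × 468 = 2808
  Σ(formed) = 5952 kJ
ΔH = Σ(broken) − Σ(formed) = 4753 − 5952 = −1199 kJ

ΔH ≈ −1199 kJ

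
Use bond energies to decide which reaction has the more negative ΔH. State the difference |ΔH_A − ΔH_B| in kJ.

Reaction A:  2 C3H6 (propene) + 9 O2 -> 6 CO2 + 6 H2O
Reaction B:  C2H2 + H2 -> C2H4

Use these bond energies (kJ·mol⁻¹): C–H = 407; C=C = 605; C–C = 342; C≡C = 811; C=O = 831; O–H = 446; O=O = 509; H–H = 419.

Reaction A:
  Bonds broken (reactants):
    C–C: 2 × 342 = 684
    C–H: 12 × 407 = 4884
    C=C: 2 × 605 = 1210
    O=O: 9 × 509 = 4581
    Σ(broken) = 11359 kJ
  Bonds formed (products):
    C=O: 12 × 831 = 9972
    O–H: 12 × 446 = 5352
    Σ(formed) = 15324 kJ
  ΔH_A = 11359 − 15324 = −3965 kJ
Reaction B:
  Bonds broken (reactants):
    C≡C: 1 × 811 = 811
    C–H: 2 × 407 = 814
    H–H: 1 × 419 = 419
    Σ(broken) = 2044 kJ
  Bonds formed (products):
    C–H: 4 × 407 = 1628
    C=C: 1 × 605 = 605
    Σ(formed) = 2233 kJ
  ΔH_B = 2044 − 2233 = −189 kJ
ΔH_A − ΔH_B = −3776 kJ, so reaction A has the more negative ΔH; |ΔH_A − ΔH_B| = 3776 kJ.

Reaction A, by 3776 kJ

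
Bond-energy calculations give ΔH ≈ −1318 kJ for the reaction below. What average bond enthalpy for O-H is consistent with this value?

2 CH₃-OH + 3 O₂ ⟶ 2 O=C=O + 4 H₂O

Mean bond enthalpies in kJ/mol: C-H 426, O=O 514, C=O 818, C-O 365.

D(O-H) ≈ 479 kJ/mol

Let D be the O-H bond energy.
Σ(broken) = 6×426 + 2×365 + 2×D + 3×514 = 4828 + 2D
Σ(formed) = 4×818 + 8×D = 3272 + 8D
ΔH = Σ(broken) − Σ(formed) = (4828 + 2D) − (3272 + 8D) = +1556 − 6D
Setting this equal to −1318 kJ gives 6D = 2874, so D = 479 kJ/mol.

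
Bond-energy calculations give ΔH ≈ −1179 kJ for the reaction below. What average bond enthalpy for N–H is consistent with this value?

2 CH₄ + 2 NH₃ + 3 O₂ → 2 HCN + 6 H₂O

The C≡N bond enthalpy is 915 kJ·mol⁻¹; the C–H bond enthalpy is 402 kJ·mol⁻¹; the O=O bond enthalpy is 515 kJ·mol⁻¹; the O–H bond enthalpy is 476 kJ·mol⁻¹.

D(N–H) ≈ 401 kJ/mol

Let D be the N–H bond energy.
Σ(broken) = 8×402 + 6×D + 3×515 = 4761 + 6D
Σ(formed) = 2×915 + 2×402 + 12×476 = 8346
ΔH = Σ(broken) − Σ(formed) = (4761 + 6D) − (8346) = −3585 + 6D
Setting this equal to −1179 kJ gives 6D = 2406, so D = 401 kJ/mol.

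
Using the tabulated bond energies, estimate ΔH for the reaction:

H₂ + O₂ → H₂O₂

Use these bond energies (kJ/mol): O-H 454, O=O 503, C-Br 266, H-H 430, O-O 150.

ΔH ≈ −125 kJ

Bonds broken (reactants):
  H-H: 1 × 430 = 430
  O=O: 1 × 503 = 503
  Σ(broken) = 933 kJ
Bonds formed (products):
  O-H: 2 × 454 = 908
  O-O: 1 × 150 = 150
  Σ(formed) = 1058 kJ
ΔH = Σ(broken) − Σ(formed) = 933 − 1058 = −125 kJ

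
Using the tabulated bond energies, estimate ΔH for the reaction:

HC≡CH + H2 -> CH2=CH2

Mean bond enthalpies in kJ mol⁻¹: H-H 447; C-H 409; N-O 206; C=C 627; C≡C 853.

ΔH ≈ −145 kJ

Bonds broken (reactants):
  C≡C: 1 × 853 = 853
  C-H: 2 × 409 = 818
  H-H: 1 × 447 = 447
  Σ(broken) = 2118 kJ
Bonds formed (products):
  C-H: 4 × 409 = 1636
  C=C: 1 × 627 = 627
  Σ(formed) = 2263 kJ
ΔH = Σ(broken) − Σ(formed) = 2118 − 2263 = −145 kJ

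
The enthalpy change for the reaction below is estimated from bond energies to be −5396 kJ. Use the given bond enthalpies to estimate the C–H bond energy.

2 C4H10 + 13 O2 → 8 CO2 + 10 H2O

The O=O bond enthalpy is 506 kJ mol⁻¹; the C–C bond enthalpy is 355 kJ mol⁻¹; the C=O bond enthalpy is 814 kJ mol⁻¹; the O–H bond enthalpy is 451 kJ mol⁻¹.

Let D be the C–H bond energy.
Σ(broken) = 6×355 + 20×D + 13×506 = 8708 + 20D
Σ(formed) = 16×814 + 20×451 = 22044
ΔH = Σ(broken) − Σ(formed) = (8708 + 20D) − (22044) = −13336 + 20D
Setting this equal to −5396 kJ gives 20D = 7940, so D = 397 kJ/mol.

D(C–H) ≈ 397 kJ/mol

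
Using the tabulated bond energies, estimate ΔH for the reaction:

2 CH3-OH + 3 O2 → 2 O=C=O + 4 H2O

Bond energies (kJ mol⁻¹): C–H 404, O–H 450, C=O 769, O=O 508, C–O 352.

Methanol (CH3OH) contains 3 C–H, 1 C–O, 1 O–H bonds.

Bonds broken (reactants):
  C–H: 6 × 404 = 2424
  C–O: 2 × 352 = 704
  O–H: 2 × 450 = 900
  O=O: 3 × 508 = 1524
  Σ(broken) = 5552 kJ
Bonds formed (products):
  C=O: 4 × 769 = 3076
  O–H: 8 × 450 = 3600
  Σ(formed) = 6676 kJ
ΔH = Σ(broken) − Σ(formed) = 5552 − 6676 = −1124 kJ

ΔH ≈ −1124 kJ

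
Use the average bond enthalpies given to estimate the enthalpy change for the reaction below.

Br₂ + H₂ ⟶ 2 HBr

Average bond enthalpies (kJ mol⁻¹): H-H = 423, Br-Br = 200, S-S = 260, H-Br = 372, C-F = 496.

Bonds broken (reactants):
  Br-Br: 1 × 200 = 200
  H-H: 1 × 423 = 423
  Σ(broken) = 623 kJ
Bonds formed (products):
  H-Br: 2 × 372 = 744
  Σ(formed) = 744 kJ
ΔH = Σ(broken) − Σ(formed) = 623 − 744 = −121 kJ

ΔH ≈ −121 kJ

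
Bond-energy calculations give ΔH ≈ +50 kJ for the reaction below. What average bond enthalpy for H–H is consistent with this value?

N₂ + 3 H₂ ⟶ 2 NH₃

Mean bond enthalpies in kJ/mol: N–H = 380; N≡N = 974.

Let D be the H–H bond energy.
Σ(broken) = 3×D + 1×974 = 974 + 3D
Σ(formed) = 6×380 = 2280
ΔH = Σ(broken) − Σ(formed) = (974 + 3D) − (2280) = −1306 + 3D
Setting this equal to +50 kJ gives 3D = 1356, so D = 452 kJ/mol.

D(H–H) ≈ 452 kJ/mol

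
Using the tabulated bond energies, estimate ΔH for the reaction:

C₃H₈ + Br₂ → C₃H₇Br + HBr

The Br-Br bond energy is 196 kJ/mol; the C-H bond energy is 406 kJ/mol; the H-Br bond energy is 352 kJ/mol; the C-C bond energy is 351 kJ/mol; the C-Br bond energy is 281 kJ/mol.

Bonds broken (reactants):
  Br-Br: 1 × 196 = 196
  C-C: 2 × 351 = 702
  C-H: 8 × 406 = 3248
  Σ(broken) = 4146 kJ
Bonds formed (products):
  C-Br: 1 × 281 = 281
  C-C: 2 × 351 = 702
  C-H: 7 × 406 = 2842
  H-Br: 1 × 352 = 352
  Σ(formed) = 4177 kJ
ΔH = Σ(broken) − Σ(formed) = 4146 − 4177 = −31 kJ

ΔH ≈ −31 kJ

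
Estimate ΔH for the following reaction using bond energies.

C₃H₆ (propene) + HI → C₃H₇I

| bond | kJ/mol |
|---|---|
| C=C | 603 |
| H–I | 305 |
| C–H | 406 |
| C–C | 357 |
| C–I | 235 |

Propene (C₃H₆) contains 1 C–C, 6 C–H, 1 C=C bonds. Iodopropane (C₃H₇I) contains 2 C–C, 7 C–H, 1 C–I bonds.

ΔH ≈ −90 kJ

Bonds broken (reactants):
  C–C: 1 × 357 = 357
  C–H: 6 × 406 = 2436
  C=C: 1 × 603 = 603
  H–I: 1 × 305 = 305
  Σ(broken) = 3701 kJ
Bonds formed (products):
  C–C: 2 × 357 = 714
  C–H: 7 × 406 = 2842
  C–I: 1 × 235 = 235
  Σ(formed) = 3791 kJ
ΔH = Σ(broken) − Σ(formed) = 3701 − 3791 = −90 kJ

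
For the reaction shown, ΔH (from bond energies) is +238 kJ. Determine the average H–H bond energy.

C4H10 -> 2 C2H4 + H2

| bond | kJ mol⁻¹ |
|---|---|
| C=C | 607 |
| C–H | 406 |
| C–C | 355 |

Let D be the H–H bond energy.
Σ(broken) = 3×355 + 10×406 = 5125
Σ(formed) = 8×406 + 2×607 + 1×D = 4462 + D
ΔH = Σ(broken) − Σ(formed) = (5125) − (4462 + D) = +663 − D
Setting this equal to +238 kJ gives D = 425 kJ/mol.

D(H–H) ≈ 425 kJ/mol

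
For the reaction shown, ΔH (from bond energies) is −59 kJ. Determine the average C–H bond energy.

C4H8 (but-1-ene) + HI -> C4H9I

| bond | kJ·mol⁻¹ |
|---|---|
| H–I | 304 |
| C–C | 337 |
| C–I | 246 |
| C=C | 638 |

Let D be the C–H bond energy.
Σ(broken) = 2×337 + 8×D + 1×638 + 1×304 = 1616 + 8D
Σ(formed) = 3×337 + 9×D + 1×246 = 1257 + 9D
ΔH = Σ(broken) − Σ(formed) = (1616 + 8D) − (1257 + 9D) = +359 − D
Setting this equal to −59 kJ gives D = 418 kJ/mol.

D(C–H) ≈ 418 kJ/mol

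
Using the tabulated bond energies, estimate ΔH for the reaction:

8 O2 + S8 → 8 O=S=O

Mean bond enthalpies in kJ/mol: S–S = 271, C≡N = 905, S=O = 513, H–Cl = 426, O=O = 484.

Bonds broken (reactants):
  O=O: 8 × 484 = 3872
  S–S: 8 × 271 = 2168
  Σ(broken) = 6040 kJ
Bonds formed (products):
  S=O: 16 × 513 = 8208
  Σ(formed) = 8208 kJ
ΔH = Σ(broken) − Σ(formed) = 6040 − 8208 = −2168 kJ

ΔH ≈ −2168 kJ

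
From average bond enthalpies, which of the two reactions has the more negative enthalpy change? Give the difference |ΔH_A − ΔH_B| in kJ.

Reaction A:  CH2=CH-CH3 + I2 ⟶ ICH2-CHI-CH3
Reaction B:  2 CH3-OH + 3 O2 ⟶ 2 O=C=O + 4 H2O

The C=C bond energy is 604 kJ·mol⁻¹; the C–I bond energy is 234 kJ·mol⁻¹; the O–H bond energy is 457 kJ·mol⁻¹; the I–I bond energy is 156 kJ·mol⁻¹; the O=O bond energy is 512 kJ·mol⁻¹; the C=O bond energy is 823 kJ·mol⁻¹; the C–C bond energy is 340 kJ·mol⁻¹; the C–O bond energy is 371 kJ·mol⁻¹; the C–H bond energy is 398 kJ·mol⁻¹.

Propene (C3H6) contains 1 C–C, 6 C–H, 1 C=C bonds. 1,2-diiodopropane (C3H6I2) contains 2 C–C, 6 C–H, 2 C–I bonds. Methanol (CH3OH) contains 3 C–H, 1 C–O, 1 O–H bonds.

Reaction B, by 1320 kJ

Reaction A:
  Bonds broken (reactants):
    C–C: 1 × 340 = 340
    C–H: 6 × 398 = 2388
    C=C: 1 × 604 = 604
    I–I: 1 × 156 = 156
    Σ(broken) = 3488 kJ
  Bonds formed (products):
    C–C: 2 × 340 = 680
    C–H: 6 × 398 = 2388
    C–I: 2 × 234 = 468
    Σ(formed) = 3536 kJ
  ΔH_A = 3488 − 3536 = −48 kJ
Reaction B:
  Bonds broken (reactants):
    C–H: 6 × 398 = 2388
    C–O: 2 × 371 = 742
    O–H: 2 × 457 = 914
    O=O: 3 × 512 = 1536
    Σ(broken) = 5580 kJ
  Bonds formed (products):
    C=O: 4 × 823 = 3292
    O–H: 8 × 457 = 3656
    Σ(formed) = 6948 kJ
  ΔH_B = 5580 − 6948 = −1368 kJ
ΔH_A − ΔH_B = +1320 kJ, so reaction B has the more negative ΔH; |ΔH_A − ΔH_B| = 1320 kJ.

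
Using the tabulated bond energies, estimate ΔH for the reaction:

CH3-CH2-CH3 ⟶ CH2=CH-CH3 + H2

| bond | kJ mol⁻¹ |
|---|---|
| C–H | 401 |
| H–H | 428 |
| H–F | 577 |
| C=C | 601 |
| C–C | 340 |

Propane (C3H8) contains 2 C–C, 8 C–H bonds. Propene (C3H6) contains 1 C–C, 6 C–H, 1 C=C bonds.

ΔH ≈ +113 kJ

Bonds broken (reactants):
  C–C: 2 × 340 = 680
  C–H: 8 × 401 = 3208
  Σ(broken) = 3888 kJ
Bonds formed (products):
  C–C: 1 × 340 = 340
  C–H: 6 × 401 = 2406
  C=C: 1 × 601 = 601
  H–H: 1 × 428 = 428
  Σ(formed) = 3775 kJ
ΔH = Σ(broken) − Σ(formed) = 3888 − 3775 = +113 kJ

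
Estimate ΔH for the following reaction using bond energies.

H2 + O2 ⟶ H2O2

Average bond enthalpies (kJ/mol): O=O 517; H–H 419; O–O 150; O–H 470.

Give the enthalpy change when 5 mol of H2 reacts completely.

Bonds broken (reactants):
  H–H: 1 × 419 = 419
  O=O: 1 × 517 = 517
  Σ(broken) = 936 kJ
Bonds formed (products):
  O–H: 2 × 470 = 940
  O–O: 1 × 150 = 150
  Σ(formed) = 1090 kJ
ΔH = Σ(broken) − Σ(formed) = 936 − 1090 = −154 kJ
For 5× the reaction as written: 5 × (−154) = −770 kJ

ΔH = −770 kJ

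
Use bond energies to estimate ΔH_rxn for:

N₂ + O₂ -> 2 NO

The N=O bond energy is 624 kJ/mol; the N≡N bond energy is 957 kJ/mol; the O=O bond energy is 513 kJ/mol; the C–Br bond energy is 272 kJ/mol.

Bonds broken (reactants):
  N≡N: 1 × 957 = 957
  O=O: 1 × 513 = 513
  Σ(broken) = 1470 kJ
Bonds formed (products):
  N=O: 2 × 624 = 1248
  Σ(formed) = 1248 kJ
ΔH = Σ(broken) − Σ(formed) = 1470 − 1248 = +222 kJ

ΔH ≈ +222 kJ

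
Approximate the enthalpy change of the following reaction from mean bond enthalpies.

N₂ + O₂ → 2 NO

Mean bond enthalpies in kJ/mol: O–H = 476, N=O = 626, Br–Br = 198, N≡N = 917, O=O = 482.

ΔH ≈ +147 kJ

Bonds broken (reactants):
  N≡N: 1 × 917 = 917
  O=O: 1 × 482 = 482
  Σ(broken) = 1399 kJ
Bonds formed (products):
  N=O: 2 × 626 = 1252
  Σ(formed) = 1252 kJ
ΔH = Σ(broken) − Σ(formed) = 1399 − 1252 = +147 kJ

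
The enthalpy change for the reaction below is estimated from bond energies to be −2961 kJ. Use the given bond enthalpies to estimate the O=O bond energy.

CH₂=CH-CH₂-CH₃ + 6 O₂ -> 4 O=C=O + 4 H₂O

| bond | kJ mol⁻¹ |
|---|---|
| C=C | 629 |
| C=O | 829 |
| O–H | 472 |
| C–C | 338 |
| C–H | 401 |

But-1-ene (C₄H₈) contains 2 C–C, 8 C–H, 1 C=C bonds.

Let D be the O=O bond energy.
Σ(broken) = 2×338 + 8×401 + 1×629 + 6×D = 4513 + 6D
Σ(formed) = 8×829 + 8×472 = 10408
ΔH = Σ(broken) − Σ(formed) = (4513 + 6D) − (10408) = −5895 + 6D
Setting this equal to −2961 kJ gives 6D = 2934, so D = 489 kJ/mol.

D(O=O) ≈ 489 kJ/mol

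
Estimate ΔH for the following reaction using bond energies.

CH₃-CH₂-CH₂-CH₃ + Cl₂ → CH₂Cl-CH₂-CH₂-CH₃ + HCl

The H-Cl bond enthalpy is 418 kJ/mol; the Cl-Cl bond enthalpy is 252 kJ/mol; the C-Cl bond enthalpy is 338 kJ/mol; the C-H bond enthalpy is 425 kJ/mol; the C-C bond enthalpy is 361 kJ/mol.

ΔH ≈ −79 kJ

Bonds broken (reactants):
  C-C: 3 × 361 = 1083
  C-H: 10 × 425 = 4250
  Cl-Cl: 1 × 252 = 252
  Σ(broken) = 5585 kJ
Bonds formed (products):
  C-C: 3 × 361 = 1083
  C-Cl: 1 × 338 = 338
  C-H: 9 × 425 = 3825
  H-Cl: 1 × 418 = 418
  Σ(formed) = 5664 kJ
ΔH = Σ(broken) − Σ(formed) = 5585 − 5664 = −79 kJ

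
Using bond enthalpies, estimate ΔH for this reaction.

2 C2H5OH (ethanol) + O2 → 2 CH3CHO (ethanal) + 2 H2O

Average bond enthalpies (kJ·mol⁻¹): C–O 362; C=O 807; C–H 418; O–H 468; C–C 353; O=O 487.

ΔH ≈ −503 kJ

Bonds broken (reactants):
  C–C: 2 × 353 = 706
  C–H: 10 × 418 = 4180
  C–O: 2 × 362 = 724
  O–H: 2 × 468 = 936
  O=O: 1 × 487 = 487
  Σ(broken) = 7033 kJ
Bonds formed (products):
  C–C: 2 × 353 = 706
  C–H: 8 × 418 = 3344
  C=O: 2 × 807 = 1614
  O–H: 4 × 468 = 1872
  Σ(formed) = 7536 kJ
ΔH = Σ(broken) − Σ(formed) = 7033 − 7536 = −503 kJ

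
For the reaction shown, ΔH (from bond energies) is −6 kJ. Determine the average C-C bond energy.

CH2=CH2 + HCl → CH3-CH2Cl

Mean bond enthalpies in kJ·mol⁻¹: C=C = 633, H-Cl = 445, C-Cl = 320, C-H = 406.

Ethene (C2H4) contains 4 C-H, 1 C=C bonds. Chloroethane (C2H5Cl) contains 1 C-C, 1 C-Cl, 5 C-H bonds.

Let D be the C-C bond energy.
Σ(broken) = 4×406 + 1×633 + 1×445 = 2702
Σ(formed) = 1×D + 1×320 + 5×406 = 2350 + D
ΔH = Σ(broken) − Σ(formed) = (2702) − (2350 + D) = +352 − D
Setting this equal to −6 kJ gives D = 358 kJ/mol.

D(C-C) ≈ 358 kJ/mol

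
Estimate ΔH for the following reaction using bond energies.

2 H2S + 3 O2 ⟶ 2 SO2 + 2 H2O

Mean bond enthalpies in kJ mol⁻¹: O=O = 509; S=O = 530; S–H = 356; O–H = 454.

Bonds broken (reactants):
  O=O: 3 × 509 = 1527
  S–H: 4 × 356 = 1424
  Σ(broken) = 2951 kJ
Bonds formed (products):
  O–H: 4 × 454 = 1816
  S=O: 4 × 530 = 2120
  Σ(formed) = 3936 kJ
ΔH = Σ(broken) − Σ(formed) = 2951 − 3936 = −985 kJ

ΔH ≈ −985 kJ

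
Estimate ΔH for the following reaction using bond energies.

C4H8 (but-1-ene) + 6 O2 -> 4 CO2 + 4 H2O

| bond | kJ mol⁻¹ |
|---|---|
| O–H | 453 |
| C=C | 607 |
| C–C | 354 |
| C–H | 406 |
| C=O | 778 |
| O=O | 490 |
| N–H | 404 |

Bonds broken (reactants):
  C–C: 2 × 354 = 708
  C–H: 8 × 406 = 3248
  C=C: 1 × 607 = 607
  O=O: 6 × 490 = 2940
  Σ(broken) = 7503 kJ
Bonds formed (products):
  C=O: 8 × 778 = 6224
  O–H: 8 × 453 = 3624
  Σ(formed) = 9848 kJ
ΔH = Σ(broken) − Σ(formed) = 7503 − 9848 = −2345 kJ

ΔH ≈ −2345 kJ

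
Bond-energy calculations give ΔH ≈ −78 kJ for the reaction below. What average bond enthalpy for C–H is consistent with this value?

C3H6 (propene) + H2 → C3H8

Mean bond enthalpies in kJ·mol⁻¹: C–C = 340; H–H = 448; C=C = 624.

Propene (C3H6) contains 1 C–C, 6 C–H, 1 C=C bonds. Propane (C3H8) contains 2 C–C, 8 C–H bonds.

Let D be the C–H bond energy.
Σ(broken) = 1×340 + 6×D + 1×624 + 1×448 = 1412 + 6D
Σ(formed) = 2×340 + 8×D = 680 + 8D
ΔH = Σ(broken) − Σ(formed) = (1412 + 6D) − (680 + 8D) = +732 − 2D
Setting this equal to −78 kJ gives 2D = 810, so D = 405 kJ/mol.

D(C–H) ≈ 405 kJ/mol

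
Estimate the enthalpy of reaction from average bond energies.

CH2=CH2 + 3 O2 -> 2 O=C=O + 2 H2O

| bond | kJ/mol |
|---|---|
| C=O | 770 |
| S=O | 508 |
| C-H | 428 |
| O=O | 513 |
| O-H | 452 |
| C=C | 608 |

ΔH ≈ −1029 kJ

Bonds broken (reactants):
  C-H: 4 × 428 = 1712
  C=C: 1 × 608 = 608
  O=O: 3 × 513 = 1539
  Σ(broken) = 3859 kJ
Bonds formed (products):
  C=O: 4 × 770 = 3080
  O-H: 4 × 452 = 1808
  Σ(formed) = 4888 kJ
ΔH = Σ(broken) − Σ(formed) = 3859 − 4888 = −1029 kJ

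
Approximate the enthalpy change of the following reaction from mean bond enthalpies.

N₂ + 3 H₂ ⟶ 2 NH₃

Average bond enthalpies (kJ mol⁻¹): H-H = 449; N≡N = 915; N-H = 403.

Bonds broken (reactants):
  H-H: 3 × 449 = 1347
  N≡N: 1 × 915 = 915
  Σ(broken) = 2262 kJ
Bonds formed (products):
  N-H: 6 × 403 = 2418
  Σ(formed) = 2418 kJ
ΔH = Σ(broken) − Σ(formed) = 2262 − 2418 = −156 kJ

ΔH ≈ −156 kJ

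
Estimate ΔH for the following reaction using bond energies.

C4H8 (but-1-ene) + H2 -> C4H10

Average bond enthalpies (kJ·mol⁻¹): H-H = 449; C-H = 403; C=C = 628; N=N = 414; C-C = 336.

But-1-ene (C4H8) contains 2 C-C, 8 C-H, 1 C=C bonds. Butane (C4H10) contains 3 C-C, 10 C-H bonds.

Bonds broken (reactants):
  C-C: 2 × 336 = 672
  C-H: 8 × 403 = 3224
  C=C: 1 × 628 = 628
  H-H: 1 × 449 = 449
  Σ(broken) = 4973 kJ
Bonds formed (products):
  C-C: 3 × 336 = 1008
  C-H: 10 × 403 = 4030
  Σ(formed) = 5038 kJ
ΔH = Σ(broken) − Σ(formed) = 4973 − 5038 = −65 kJ

ΔH ≈ −65 kJ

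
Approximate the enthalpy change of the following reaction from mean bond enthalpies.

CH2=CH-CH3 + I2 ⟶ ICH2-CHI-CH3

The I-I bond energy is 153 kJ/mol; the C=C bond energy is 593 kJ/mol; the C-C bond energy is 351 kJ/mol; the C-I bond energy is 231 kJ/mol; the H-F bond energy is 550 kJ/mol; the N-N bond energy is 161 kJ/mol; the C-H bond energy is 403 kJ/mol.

Bonds broken (reactants):
  C-C: 1 × 351 = 351
  C-H: 6 × 403 = 2418
  C=C: 1 × 593 = 593
  I-I: 1 × 153 = 153
  Σ(broken) = 3515 kJ
Bonds formed (products):
  C-C: 2 × 351 = 702
  C-H: 6 × 403 = 2418
  C-I: 2 × 231 = 462
  Σ(formed) = 3582 kJ
ΔH = Σ(broken) − Σ(formed) = 3515 − 3582 = −67 kJ

ΔH ≈ −67 kJ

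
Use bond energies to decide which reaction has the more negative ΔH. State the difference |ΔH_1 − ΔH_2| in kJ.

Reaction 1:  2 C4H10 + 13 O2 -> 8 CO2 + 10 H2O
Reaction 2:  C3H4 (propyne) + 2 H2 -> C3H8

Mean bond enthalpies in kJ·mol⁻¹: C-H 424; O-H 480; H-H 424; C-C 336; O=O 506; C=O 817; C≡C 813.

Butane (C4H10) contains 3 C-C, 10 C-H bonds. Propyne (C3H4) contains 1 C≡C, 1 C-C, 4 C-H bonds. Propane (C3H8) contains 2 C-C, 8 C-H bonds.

Reaction 1:
  Bonds broken (reactants):
    C-C: 6 × 336 = 2016
    C-H: 20 × 424 = 8480
    O=O: 13 × 506 = 6578
    Σ(broken) = 17074 kJ
  Bonds formed (products):
    C=O: 16 × 817 = 13072
    O-H: 20 × 480 = 9600
    Σ(formed) = 22672 kJ
  ΔH_1 = 17074 − 22672 = −5598 kJ
Reaction 2:
  Bonds broken (reactants):
    C≡C: 1 × 813 = 813
    C-C: 1 × 336 = 336
    C-H: 4 × 424 = 1696
    H-H: 2 × 424 = 848
    Σ(broken) = 3693 kJ
  Bonds formed (products):
    C-C: 2 × 336 = 672
    C-H: 8 × 424 = 3392
    Σ(formed) = 4064 kJ
  ΔH_2 = 3693 − 4064 = −371 kJ
ΔH_1 − ΔH_2 = −5227 kJ, so reaction 1 has the more negative ΔH; |ΔH_1 − ΔH_2| = 5227 kJ.

Reaction 1, by 5227 kJ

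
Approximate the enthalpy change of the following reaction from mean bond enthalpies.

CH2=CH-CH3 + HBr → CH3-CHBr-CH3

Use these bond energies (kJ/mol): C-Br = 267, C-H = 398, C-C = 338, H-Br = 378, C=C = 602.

ΔH ≈ −23 kJ

Bonds broken (reactants):
  C-C: 1 × 338 = 338
  C-H: 6 × 398 = 2388
  C=C: 1 × 602 = 602
  H-Br: 1 × 378 = 378
  Σ(broken) = 3706 kJ
Bonds formed (products):
  C-Br: 1 × 267 = 267
  C-C: 2 × 338 = 676
  C-H: 7 × 398 = 2786
  Σ(formed) = 3729 kJ
ΔH = Σ(broken) − Σ(formed) = 3706 − 3729 = −23 kJ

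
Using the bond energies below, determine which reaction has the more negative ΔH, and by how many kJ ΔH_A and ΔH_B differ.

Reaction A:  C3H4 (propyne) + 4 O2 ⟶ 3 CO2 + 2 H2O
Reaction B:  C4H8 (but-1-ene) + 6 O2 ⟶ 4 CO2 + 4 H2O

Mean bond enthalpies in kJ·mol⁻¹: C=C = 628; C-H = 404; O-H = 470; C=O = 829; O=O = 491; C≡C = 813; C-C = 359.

Reaction A:
  Bonds broken (reactants):
    C≡C: 1 × 813 = 813
    C-C: 1 × 359 = 359
    C-H: 4 × 404 = 1616
    O=O: 4 × 491 = 1964
    Σ(broken) = 4752 kJ
  Bonds formed (products):
    C=O: 6 × 829 = 4974
    O-H: 4 × 470 = 1880
    Σ(formed) = 6854 kJ
  ΔH_A = 4752 − 6854 = −2102 kJ
Reaction B:
  Bonds broken (reactants):
    C-C: 2 × 359 = 718
    C-H: 8 × 404 = 3232
    C=C: 1 × 628 = 628
    O=O: 6 × 491 = 2946
    Σ(broken) = 7524 kJ
  Bonds formed (products):
    C=O: 8 × 829 = 6632
    O-H: 8 × 470 = 3760
    Σ(formed) = 10392 kJ
  ΔH_B = 7524 − 10392 = −2868 kJ
ΔH_A − ΔH_B = +766 kJ, so reaction B has the more negative ΔH; |ΔH_A − ΔH_B| = 766 kJ.

Reaction B, by 766 kJ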